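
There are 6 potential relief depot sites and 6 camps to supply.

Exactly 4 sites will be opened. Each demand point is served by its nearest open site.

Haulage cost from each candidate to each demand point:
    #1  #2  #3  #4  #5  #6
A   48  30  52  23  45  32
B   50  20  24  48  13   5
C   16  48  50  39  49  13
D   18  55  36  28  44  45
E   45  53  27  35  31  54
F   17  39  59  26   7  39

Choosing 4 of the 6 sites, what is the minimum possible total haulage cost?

Open {A, B, C, F}.
  #1→C 16, #2→B 20, #3→B 24, #4→A 23, #5→F 7, #6→B 5  ⇒ total 95.
Compare {A, B, D, F}: total 96.
Compare {A, B, E, F}: total 96.
No size-4 selection does better; minimum is 95.

95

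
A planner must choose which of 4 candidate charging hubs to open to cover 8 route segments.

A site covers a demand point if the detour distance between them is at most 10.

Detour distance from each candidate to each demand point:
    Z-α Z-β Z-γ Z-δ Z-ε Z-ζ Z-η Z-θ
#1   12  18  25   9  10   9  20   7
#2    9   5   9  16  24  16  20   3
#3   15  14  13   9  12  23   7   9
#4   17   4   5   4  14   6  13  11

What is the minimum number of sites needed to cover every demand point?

Coverage sets (demand points within 10 of each site):
  #1: {Z-δ, Z-ε, Z-ζ, Z-θ}
  #2: {Z-α, Z-β, Z-γ, Z-θ}
  #3: {Z-δ, Z-η, Z-θ}
  #4: {Z-β, Z-γ, Z-δ, Z-ζ}
No 2 sites suffice: every size-2 union leaves at least one demand point uncovered.
But {#1, #2, #3} covers everything, so the minimum is 3.

3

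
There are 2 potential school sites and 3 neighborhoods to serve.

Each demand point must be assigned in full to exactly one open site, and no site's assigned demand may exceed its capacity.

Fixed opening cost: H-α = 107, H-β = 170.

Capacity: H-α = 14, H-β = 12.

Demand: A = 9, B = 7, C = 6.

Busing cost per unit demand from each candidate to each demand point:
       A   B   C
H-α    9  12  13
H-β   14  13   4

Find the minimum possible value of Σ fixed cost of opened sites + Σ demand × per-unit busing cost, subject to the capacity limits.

565

Open {H-α, H-β}; cheapest assignment that respects the capacities:
  H-α (cap 14, load 13): B, C — cost 7×12 + 6×13 = 162
  H-β (cap 12, load 9): A — cost 9×14 = 126
  Shipping 288, fixed 277 → total 565.
  Any other capacity-feasible assignment to {H-α, H-β} ships for at least 288.
Total demand is 22 and no other set of sites has combined capacity ≥ 22, so {H-α, H-β} is the only feasible choice of open sites. Minimum: 565.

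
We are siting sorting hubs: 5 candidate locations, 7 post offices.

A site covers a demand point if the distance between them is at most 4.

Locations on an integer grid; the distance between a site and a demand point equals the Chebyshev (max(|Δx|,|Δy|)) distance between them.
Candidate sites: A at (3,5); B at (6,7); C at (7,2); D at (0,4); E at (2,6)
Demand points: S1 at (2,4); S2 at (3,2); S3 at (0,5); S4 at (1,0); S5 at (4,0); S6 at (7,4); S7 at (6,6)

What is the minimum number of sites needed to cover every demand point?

Coverage sets (demand points within 4 of each site):
  A: {S1, S2, S3, S6, S7}
  B: {S1, S6, S7}
  C: {S2, S5, S6, S7}
  D: {S1, S2, S3, S4, S5}
  E: {S1, S2, S3, S7}
No single site covers all 7 demand points.
But {A, D} covers everything, so the minimum is 2.

2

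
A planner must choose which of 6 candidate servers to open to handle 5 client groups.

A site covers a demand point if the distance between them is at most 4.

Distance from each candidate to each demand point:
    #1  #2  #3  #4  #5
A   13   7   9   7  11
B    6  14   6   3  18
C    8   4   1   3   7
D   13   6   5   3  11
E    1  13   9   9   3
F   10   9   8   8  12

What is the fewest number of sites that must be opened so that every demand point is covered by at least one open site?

Coverage sets (demand points within 4 of each site):
  A: {}
  B: {#4}
  C: {#2, #3, #4}
  D: {#4}
  E: {#1, #5}
  F: {}
No single site covers all 5 demand points.
But {C, E} covers everything, so the minimum is 2.

2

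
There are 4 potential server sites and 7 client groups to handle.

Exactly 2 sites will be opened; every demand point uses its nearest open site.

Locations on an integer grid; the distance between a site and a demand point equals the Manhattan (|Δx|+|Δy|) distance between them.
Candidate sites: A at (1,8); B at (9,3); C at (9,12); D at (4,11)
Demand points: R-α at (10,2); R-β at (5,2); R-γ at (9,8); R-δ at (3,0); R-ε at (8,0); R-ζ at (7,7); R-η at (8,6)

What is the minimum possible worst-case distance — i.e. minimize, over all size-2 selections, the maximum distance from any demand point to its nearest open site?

9

Open {A, B}.
  Farthest demand point is R-δ at distance 9 (to B); all others are ≤ 9.
With {B, C} the worst case is 9.
With {B, D} the worst case is 9.
No size-2 selection achieves below 9.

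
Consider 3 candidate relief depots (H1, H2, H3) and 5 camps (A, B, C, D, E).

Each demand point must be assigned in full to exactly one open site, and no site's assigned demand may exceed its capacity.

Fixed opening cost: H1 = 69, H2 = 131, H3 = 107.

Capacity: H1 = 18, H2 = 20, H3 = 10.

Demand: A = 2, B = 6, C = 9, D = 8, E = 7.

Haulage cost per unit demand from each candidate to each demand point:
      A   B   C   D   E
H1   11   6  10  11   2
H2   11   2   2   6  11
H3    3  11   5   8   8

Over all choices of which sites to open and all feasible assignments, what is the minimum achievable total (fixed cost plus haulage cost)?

338

Open {H1, H2}; cheapest assignment that respects the capacities:
  H1 (cap 18, load 15): A, B, E — cost 2×11 + 6×6 + 7×2 = 72
  H2 (cap 20, load 17): C, D — cost 9×2 + 8×6 = 66
  Shipping 138, fixed 200 → total 338.
  Any other capacity-feasible assignment to {H1, H2} ships for at least 138.
Compare {H1, H2, H3}: its best feasible assignment gives total 421.
Every other set of open sites that can feasibly serve all demand totals ≥ 421 even under its best assignment. Minimum: 338.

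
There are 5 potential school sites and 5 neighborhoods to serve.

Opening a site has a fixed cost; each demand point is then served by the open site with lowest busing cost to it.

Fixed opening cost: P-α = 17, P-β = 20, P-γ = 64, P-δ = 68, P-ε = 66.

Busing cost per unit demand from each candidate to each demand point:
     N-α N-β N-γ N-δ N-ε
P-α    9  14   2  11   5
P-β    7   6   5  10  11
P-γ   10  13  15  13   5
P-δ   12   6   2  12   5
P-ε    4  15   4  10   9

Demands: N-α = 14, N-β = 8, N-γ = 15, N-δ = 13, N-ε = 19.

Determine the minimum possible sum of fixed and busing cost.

438

Open {P-α, P-β}: assign each demand point to its cheapest open site.
  N-α→P-β 14×7=98, N-β→P-β 8×6=48, N-γ→P-α 15×2=30, N-δ→P-β 13×10=130, N-ε→P-α 19×5=95
  busing cost 401, fixed 37 → total 438.
Compare {P-α, P-β, P-ε}: busing cost 359 + fixed 103 = 462.
Compare {P-β, P-δ}: busing cost 401 + fixed 88 = 489.
Compare {P-δ, P-ε}: busing cost 359 + fixed 134 = 493.
All other subsets cost ≥ 462. Minimum total cost: 438.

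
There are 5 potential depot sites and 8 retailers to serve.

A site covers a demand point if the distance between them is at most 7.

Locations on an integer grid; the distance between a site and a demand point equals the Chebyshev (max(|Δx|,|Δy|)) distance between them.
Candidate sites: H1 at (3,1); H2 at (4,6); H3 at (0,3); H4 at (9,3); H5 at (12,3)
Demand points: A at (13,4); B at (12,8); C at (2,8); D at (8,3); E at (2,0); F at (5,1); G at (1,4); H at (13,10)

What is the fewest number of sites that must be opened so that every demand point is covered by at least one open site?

2

Coverage sets (demand points within 7 of each site):
  H1: {C, D, E, F, G}
  H2: {C, D, E, F, G}
  H3: {C, E, F, G}
  H4: {A, B, C, D, E, F, H}
  H5: {A, B, D, F, H}
No single site covers all 8 demand points.
But {H1, H4} covers everything, so the minimum is 2.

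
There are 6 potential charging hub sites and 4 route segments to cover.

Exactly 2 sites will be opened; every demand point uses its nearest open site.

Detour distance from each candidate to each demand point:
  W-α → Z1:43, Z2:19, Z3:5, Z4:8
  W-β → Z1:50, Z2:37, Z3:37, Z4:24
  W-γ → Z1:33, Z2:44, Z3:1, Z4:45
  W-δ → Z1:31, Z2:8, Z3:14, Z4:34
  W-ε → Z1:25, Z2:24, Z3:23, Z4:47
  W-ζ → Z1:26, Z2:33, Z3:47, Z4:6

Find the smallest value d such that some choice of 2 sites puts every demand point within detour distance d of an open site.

Open {W-α, W-ε}.
  Farthest demand point is Z1 at detour distance 25 (to W-ε); all others are ≤ 25.
With {W-β, W-ε} the worst case is 25.
With {W-ε, W-ζ} the worst case is 25.
No size-2 selection achieves below 25.

25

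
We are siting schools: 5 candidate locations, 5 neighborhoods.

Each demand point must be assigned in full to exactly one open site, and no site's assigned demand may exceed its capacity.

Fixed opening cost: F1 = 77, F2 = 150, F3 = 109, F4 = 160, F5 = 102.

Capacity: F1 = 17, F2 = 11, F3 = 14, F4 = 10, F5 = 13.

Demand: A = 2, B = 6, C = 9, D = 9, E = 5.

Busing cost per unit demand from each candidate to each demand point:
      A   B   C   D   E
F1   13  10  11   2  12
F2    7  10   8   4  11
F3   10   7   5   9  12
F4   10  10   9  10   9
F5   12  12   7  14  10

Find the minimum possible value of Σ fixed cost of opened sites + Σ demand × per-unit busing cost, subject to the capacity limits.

395

Open {F1, F3}; cheapest assignment that respects the capacities:
  F1 (cap 17, load 17): A, B, D — cost 2×13 + 6×10 + 9×2 = 104
  F3 (cap 14, load 14): C, E — cost 9×5 + 5×12 = 105
  Shipping 209, fixed 186 → total 395.
  Any other capacity-feasible assignment to {F1, F3} ships for at least 209.
Compare {F1, F3, F5}: its best feasible assignment gives total 481.
Compare {F1, F2, F3}: its best feasible assignment gives total 528.
Every other set of open sites that can feasibly serve all demand totals ≥ 481 even under its best assignment. Minimum: 395.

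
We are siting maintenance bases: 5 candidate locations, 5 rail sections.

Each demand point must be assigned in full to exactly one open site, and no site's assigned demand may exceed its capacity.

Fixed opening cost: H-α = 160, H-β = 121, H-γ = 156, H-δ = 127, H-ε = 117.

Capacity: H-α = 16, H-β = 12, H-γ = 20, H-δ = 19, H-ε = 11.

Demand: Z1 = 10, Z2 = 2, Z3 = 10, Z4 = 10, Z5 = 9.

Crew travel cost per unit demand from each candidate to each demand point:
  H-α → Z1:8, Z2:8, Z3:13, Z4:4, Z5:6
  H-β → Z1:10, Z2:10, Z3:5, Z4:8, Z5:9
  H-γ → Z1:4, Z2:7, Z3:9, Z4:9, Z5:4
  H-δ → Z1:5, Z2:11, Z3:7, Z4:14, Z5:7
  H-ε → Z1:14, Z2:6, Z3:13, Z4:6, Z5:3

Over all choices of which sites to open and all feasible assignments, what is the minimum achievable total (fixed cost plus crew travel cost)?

600

Open {H-β, H-γ, H-ε}; cheapest assignment that respects the capacities:
  H-β (cap 12, load 12): Z2, Z3 — cost 2×10 + 10×5 = 70
  H-γ (cap 20, load 19): Z1, Z5 — cost 10×4 + 9×4 = 76
  H-ε (cap 11, load 10): Z4 — cost 10×6 = 60
  Shipping 206, fixed 394 → total 600.
  Any other capacity-feasible assignment to {H-β, H-γ, H-ε} ships for at least 206.
Compare {H-β, H-δ, H-ε}: its best feasible assignment gives total 608.
Compare {H-α, H-β, H-γ}: its best feasible assignment gives total 619.
Every other set of open sites that can feasibly serve all demand totals ≥ 608 even under its best assignment. Minimum: 600.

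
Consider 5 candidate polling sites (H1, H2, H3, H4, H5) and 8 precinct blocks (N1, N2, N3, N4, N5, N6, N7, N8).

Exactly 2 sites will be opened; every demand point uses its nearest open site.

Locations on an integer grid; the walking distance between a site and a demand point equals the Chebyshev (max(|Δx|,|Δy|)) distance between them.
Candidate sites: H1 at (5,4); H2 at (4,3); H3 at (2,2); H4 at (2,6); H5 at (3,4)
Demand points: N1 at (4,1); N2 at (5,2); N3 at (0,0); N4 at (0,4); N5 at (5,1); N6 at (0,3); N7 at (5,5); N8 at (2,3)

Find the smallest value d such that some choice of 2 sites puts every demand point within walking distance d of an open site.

2

Open {H2, H3}.
  Farthest demand point is N1 at walking distance 2 (to H2); all others are ≤ 2.
With {H1, H3} the worst case is 3.
With {H3, H4} the worst case is 3.
No size-2 selection achieves below 2.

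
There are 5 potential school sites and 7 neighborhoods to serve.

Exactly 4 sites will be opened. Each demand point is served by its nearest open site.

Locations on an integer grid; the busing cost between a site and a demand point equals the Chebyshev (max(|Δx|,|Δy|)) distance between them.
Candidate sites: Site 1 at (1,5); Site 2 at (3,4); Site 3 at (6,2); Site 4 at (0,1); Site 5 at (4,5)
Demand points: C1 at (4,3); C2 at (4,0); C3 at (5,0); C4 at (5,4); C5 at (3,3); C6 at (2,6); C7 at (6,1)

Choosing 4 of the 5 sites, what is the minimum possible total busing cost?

9

Open {Site 1, Site 2, Site 3, Site 5}.
  C1→Site 2 1, C2→Site 3 2, C3→Site 3 2, C4→Site 5 1, C5→Site 2 1, C6→Site 1 1, C7→Site 3 1  ⇒ total 9.
Compare {Site 1, Site 2, Site 3, Site 4}: total 10.
Compare {Site 2, Site 3, Site 4, Site 5}: total 10.
No size-4 selection does better; minimum is 9.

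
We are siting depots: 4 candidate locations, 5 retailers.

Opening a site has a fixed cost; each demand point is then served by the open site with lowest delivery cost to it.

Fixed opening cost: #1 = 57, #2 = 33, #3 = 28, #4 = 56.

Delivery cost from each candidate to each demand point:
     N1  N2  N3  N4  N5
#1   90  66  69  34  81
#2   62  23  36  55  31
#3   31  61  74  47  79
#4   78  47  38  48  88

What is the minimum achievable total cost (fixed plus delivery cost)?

Open {#2, #3}: assign each demand point to its cheapest open site.
  N1→#3 31, N2→#2 23, N3→#2 36, N4→#3 47, N5→#2 31
  delivery cost 168, fixed 61 → total 229.
Compare {#2}: delivery cost 207 + fixed 33 = 240.
Compare {#1, #2, #3}: delivery cost 155 + fixed 118 = 273.
Compare {#1, #2}: delivery cost 186 + fixed 90 = 276.
All other subsets cost ≥ 240. Minimum total cost: 229.

229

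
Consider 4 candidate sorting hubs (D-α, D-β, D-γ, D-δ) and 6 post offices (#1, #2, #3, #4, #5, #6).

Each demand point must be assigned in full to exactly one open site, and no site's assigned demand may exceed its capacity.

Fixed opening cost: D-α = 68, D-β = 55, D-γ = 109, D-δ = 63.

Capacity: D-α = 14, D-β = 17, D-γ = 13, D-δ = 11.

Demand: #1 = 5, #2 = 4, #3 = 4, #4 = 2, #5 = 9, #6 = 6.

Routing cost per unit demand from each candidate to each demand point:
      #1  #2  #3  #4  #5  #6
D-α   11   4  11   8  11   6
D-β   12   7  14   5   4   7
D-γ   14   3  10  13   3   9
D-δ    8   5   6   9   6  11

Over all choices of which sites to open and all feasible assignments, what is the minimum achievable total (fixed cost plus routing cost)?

325

Open {D-α, D-β}; cheapest assignment that respects the capacities:
  D-α (cap 14, load 14): #2, #3, #6 — cost 4×4 + 4×11 + 6×6 = 96
  D-β (cap 17, load 16): #1, #4, #5 — cost 5×12 + 2×5 + 9×4 = 106
  Shipping 202, fixed 123 → total 325.
  Any other capacity-feasible assignment to {D-α, D-β} ships for at least 202.
Compare {D-α, D-β, D-δ}: its best feasible assignment gives total 348.
Compare {D-β, D-γ}: its best feasible assignment gives total 371.
Every other set of open sites that can feasibly serve all demand totals ≥ 348 even under its best assignment. Minimum: 325.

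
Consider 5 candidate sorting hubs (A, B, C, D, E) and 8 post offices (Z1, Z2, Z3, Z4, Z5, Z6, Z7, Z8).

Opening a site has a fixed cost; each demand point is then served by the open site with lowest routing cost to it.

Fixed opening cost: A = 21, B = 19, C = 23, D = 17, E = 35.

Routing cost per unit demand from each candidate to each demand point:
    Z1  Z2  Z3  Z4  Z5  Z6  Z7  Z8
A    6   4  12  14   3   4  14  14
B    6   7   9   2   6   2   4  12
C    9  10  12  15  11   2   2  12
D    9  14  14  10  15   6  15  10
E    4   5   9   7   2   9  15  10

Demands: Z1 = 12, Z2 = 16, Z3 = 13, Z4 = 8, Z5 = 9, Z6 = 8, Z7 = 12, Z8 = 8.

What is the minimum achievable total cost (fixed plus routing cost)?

476

Open {B, C, E}: assign each demand point to its cheapest open site.
  Z1→E 12×4=48, Z2→E 16×5=80, Z3→B 13×9=117, Z4→B 8×2=16, Z5→E 9×2=18, Z6→B 8×2=16, Z7→C 12×2=24, Z8→E 8×10=80
  routing cost 399, fixed 77 → total 476.
Compare {B, E}: routing cost 423 + fixed 54 = 477.
Compare {A, B, C, E}: routing cost 383 + fixed 98 = 481.
Compare {A, B, E}: routing cost 407 + fixed 75 = 482.
All other subsets cost ≥ 477. Minimum total cost: 476.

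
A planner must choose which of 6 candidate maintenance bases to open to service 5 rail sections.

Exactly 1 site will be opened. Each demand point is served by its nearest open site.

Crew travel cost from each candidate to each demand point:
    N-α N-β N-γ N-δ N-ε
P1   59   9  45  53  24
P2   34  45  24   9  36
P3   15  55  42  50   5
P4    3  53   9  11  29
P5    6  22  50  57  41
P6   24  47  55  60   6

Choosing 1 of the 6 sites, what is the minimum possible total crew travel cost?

105

Open {P4}.
  N-α→P4 3, N-β→P4 53, N-γ→P4 9, N-δ→P4 11, N-ε→P4 29  ⇒ total 105.
Compare {P2}: total 148.
Compare {P3}: total 167.
No size-1 selection does better; minimum is 105.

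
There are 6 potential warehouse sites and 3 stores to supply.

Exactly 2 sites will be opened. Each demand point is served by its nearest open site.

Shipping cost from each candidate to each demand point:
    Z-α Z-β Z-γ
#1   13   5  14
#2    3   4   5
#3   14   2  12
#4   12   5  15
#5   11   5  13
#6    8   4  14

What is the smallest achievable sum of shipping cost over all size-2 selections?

Open {#2, #3}.
  Z-α→#2 3, Z-β→#3 2, Z-γ→#2 5  ⇒ total 10.
Compare {#1, #2}: total 12.
Compare {#2, #4}: total 12.
No size-2 selection does better; minimum is 10.

10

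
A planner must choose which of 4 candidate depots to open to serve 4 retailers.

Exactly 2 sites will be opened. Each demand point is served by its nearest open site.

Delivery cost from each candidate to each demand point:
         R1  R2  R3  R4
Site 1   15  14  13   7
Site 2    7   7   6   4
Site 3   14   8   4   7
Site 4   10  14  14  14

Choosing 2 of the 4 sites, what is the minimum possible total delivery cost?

22

Open {Site 2, Site 3}.
  R1→Site 2 7, R2→Site 2 7, R3→Site 3 4, R4→Site 2 4  ⇒ total 22.
Compare {Site 1, Site 2}: total 24.
Compare {Site 2, Site 4}: total 24.
No size-2 selection does better; minimum is 22.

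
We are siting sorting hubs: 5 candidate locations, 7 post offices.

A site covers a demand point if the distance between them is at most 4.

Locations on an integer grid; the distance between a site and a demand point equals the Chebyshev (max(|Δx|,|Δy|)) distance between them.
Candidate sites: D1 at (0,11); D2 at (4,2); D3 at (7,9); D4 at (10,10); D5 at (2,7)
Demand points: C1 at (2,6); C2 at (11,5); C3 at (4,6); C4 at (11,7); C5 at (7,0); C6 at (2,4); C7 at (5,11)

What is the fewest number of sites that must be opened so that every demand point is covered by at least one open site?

Coverage sets (demand points within 4 of each site):
  D1: {}
  D2: {C1, C3, C5, C6}
  D3: {C2, C3, C4, C7}
  D4: {C4}
  D5: {C1, C3, C6, C7}
No single site covers all 7 demand points.
But {D2, D3} covers everything, so the minimum is 2.

2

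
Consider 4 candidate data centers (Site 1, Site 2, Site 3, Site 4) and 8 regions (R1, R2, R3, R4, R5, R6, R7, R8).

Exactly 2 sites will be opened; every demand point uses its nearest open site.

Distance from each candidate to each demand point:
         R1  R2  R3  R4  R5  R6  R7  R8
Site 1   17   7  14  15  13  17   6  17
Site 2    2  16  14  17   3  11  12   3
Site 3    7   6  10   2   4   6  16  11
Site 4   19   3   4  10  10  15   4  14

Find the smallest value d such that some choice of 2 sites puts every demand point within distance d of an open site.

11

Open {Site 1, Site 3}.
  Farthest demand point is R8 at distance 11 (to Site 3); all others are ≤ 11.
With {Site 2, Site 4} the worst case is 11.
With {Site 3, Site 4} the worst case is 11.
No size-2 selection achieves below 11.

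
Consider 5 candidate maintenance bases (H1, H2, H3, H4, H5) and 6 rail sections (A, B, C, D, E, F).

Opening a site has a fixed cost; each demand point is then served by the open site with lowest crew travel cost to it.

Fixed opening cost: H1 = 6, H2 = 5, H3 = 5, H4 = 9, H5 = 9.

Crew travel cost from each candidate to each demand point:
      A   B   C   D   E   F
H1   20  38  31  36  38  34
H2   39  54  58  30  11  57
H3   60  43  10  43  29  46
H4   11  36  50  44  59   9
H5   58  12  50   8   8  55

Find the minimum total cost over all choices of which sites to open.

81

Open {H3, H4, H5}: assign each demand point to its cheapest open site.
  A→H4 11, B→H5 12, C→H3 10, D→H5 8, E→H5 8, F→H4 9
  crew travel cost 58, fixed 23 → total 81.
Compare {H2, H3, H4, H5}: crew travel cost 58 + fixed 28 = 86.
Compare {H1, H3, H4, H5}: crew travel cost 58 + fixed 29 = 87.
Compare {H1, H2, H3, H4, H5}: crew travel cost 58 + fixed 34 = 92.
All other subsets cost ≥ 86. Minimum total cost: 81.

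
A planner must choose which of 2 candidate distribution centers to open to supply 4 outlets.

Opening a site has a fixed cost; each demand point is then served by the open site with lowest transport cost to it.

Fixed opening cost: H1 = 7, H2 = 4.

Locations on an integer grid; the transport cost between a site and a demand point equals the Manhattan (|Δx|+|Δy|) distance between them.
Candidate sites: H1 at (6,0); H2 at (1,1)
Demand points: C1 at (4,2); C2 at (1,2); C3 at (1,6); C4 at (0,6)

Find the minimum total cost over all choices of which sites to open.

Open {H2}: assign each demand point to its cheapest open site.
  C1→H2 4, C2→H2 1, C3→H2 5, C4→H2 6
  transport cost 16, fixed 4 → total 20.
Compare {H1, H2}: transport cost 16 + fixed 11 = 27.
Compare {H1}: transport cost 34 + fixed 7 = 41.

20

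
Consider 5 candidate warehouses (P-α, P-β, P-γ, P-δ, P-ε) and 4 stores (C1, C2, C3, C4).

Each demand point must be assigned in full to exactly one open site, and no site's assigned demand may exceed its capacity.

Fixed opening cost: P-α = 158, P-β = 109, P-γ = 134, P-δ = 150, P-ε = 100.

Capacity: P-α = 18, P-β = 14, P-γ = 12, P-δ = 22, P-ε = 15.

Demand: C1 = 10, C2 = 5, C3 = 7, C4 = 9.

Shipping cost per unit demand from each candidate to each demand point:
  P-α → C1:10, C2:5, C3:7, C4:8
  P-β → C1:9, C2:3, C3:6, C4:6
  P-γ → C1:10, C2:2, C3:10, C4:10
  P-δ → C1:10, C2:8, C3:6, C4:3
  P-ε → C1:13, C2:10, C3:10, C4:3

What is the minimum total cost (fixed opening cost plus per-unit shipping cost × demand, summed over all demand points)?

443

Open {P-β, P-δ}; cheapest assignment that respects the capacities:
  P-β (cap 14, load 12): C2, C3 — cost 5×3 + 7×6 = 57
  P-δ (cap 22, load 19): C1, C4 — cost 10×10 + 9×3 = 127
  Shipping 184, fixed 259 → total 443.
  Any other capacity-feasible assignment to {P-β, P-δ} ships for at least 184.
Compare {P-δ, P-ε}: its best feasible assignment gives total 459.
Compare {P-α, P-ε}: its best feasible assignment gives total 484.
Every other set of open sites that can feasibly serve all demand totals ≥ 459 even under its best assignment. Minimum: 443.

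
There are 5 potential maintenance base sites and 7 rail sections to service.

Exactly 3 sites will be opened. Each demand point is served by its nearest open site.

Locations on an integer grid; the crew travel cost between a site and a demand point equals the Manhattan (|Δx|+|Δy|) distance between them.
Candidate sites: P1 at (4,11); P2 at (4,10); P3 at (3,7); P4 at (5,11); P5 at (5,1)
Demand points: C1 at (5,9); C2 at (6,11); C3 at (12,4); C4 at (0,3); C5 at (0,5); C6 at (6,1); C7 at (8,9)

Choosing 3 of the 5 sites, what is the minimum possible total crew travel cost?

31

Open {P3, P4, P5}.
  C1→P4 2, C2→P4 1, C3→P5 10, C4→P3 7, C5→P3 5, C6→P5 1, C7→P4 5  ⇒ total 31.
Compare {P2, P3, P5}: total 33.
Compare {P1, P3, P5}: total 34.
No size-3 selection does better; minimum is 31.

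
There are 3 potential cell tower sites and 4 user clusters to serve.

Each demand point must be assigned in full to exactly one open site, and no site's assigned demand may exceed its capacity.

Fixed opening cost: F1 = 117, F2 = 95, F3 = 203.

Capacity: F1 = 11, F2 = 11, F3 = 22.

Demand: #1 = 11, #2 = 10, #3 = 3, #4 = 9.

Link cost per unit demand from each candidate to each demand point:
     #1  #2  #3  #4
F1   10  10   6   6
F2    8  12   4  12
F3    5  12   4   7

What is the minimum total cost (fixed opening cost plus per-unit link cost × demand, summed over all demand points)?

581

Open {F2, F3}; cheapest assignment that respects the capacities:
  F2 (cap 11, load 11): #1 — cost 11×8 = 88
  F3 (cap 22, load 22): #2, #3, #4 — cost 10×12 + 3×4 + 9×7 = 195
  Shipping 283, fixed 298 → total 581.
  Any other capacity-feasible assignment to {F2, F3} ships for at least 283.
Compare {F1, F3}: its best feasible assignment gives total 625.
Compare {F1, F2, F3}: its best feasible assignment gives total 645.
Every other set of open sites that can feasibly serve all demand totals ≥ 625 even under its best assignment. Minimum: 581.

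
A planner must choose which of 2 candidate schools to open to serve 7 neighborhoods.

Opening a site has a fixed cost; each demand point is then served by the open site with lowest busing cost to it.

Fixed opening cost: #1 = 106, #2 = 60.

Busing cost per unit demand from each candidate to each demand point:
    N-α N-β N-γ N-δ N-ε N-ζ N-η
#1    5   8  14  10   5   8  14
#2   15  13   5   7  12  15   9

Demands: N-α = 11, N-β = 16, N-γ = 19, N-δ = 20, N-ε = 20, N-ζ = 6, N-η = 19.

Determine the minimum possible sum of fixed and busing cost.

903

Open {#1, #2}: assign each demand point to its cheapest open site.
  N-α→#1 11×5=55, N-β→#1 16×8=128, N-γ→#2 19×5=95, N-δ→#2 20×7=140, N-ε→#1 20×5=100, N-ζ→#1 6×8=48, N-η→#2 19×9=171
  busing cost 737, fixed 166 → total 903.
Compare {#1}: busing cost 1063 + fixed 106 = 1169.
Compare {#2}: busing cost 1109 + fixed 60 = 1169.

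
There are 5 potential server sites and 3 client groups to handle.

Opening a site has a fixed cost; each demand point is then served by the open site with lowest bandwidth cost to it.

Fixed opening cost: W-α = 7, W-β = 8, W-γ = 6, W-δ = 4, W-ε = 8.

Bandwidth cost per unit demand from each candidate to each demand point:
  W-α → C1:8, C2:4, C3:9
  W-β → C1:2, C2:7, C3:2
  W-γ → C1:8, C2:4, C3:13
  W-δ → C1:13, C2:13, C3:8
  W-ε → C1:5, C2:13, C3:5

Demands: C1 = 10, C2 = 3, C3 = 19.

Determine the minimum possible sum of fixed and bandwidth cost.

Open {W-β, W-γ}: assign each demand point to its cheapest open site.
  C1→W-β 10×2=20, C2→W-γ 3×4=12, C3→W-β 19×2=38
  bandwidth cost 70, fixed 14 → total 84.
Compare {W-α, W-β}: bandwidth cost 70 + fixed 15 = 85.
Compare {W-β}: bandwidth cost 79 + fixed 8 = 87.
Compare {W-β, W-γ, W-δ}: bandwidth cost 70 + fixed 18 = 88.
All other subsets cost ≥ 85. Minimum total cost: 84.

84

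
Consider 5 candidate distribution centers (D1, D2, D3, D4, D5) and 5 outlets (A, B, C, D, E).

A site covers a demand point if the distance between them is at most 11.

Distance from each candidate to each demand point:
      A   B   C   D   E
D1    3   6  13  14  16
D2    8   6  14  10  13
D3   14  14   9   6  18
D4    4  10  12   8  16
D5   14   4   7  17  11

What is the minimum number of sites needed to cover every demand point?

Coverage sets (demand points within 11 of each site):
  D1: {A, B}
  D2: {A, B, D}
  D3: {C, D}
  D4: {A, B, D}
  D5: {B, C, E}
No single site covers all 5 demand points.
But {D2, D5} covers everything, so the minimum is 2.

2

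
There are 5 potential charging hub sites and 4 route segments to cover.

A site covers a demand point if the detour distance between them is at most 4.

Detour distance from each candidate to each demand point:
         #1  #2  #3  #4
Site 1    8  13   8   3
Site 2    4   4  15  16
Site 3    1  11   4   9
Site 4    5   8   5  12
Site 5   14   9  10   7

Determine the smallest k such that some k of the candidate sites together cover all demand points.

Coverage sets (demand points within 4 of each site):
  Site 1: {#4}
  Site 2: {#1, #2}
  Site 3: {#1, #3}
  Site 4: {}
  Site 5: {}
No 2 sites suffice: every size-2 union leaves at least one demand point uncovered.
But {Site 1, Site 2, Site 3} covers everything, so the minimum is 3.

3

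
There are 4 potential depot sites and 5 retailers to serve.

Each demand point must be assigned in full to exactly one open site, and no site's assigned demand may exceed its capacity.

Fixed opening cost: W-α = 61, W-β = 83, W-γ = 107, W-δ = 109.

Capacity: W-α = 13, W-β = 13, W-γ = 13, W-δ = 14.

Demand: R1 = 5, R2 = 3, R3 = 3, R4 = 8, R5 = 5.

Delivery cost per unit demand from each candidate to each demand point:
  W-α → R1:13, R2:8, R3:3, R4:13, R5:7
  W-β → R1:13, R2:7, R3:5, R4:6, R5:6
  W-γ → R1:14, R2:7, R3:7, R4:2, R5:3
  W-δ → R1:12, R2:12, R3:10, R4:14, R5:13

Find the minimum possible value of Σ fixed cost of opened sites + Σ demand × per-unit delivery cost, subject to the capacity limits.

297

Open {W-α, W-γ}; cheapest assignment that respects the capacities:
  W-α (cap 13, load 11): R1, R2, R3 — cost 5×13 + 3×8 + 3×3 = 98
  W-γ (cap 13, load 13): R4, R5 — cost 8×2 + 5×3 = 31
  Shipping 129, fixed 168 → total 297.
  Any other capacity-feasible assignment to {W-α, W-γ} ships for at least 129.
Compare {W-α, W-β}: its best feasible assignment gives total 320.
Compare {W-β, W-γ}: its best feasible assignment gives total 322.
Every other set of open sites that can feasibly serve all demand totals ≥ 320 even under its best assignment. Minimum: 297.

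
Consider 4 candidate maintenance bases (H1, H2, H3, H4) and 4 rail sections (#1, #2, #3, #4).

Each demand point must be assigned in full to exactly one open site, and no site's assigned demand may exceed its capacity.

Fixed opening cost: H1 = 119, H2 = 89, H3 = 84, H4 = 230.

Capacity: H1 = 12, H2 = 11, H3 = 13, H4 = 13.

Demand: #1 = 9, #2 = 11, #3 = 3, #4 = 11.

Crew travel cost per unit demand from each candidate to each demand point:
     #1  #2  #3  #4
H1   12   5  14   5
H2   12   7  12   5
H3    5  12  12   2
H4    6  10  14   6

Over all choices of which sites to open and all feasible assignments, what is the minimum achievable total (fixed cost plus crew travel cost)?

Open {H1, H2, H3}; cheapest assignment that respects the capacities:
  H1 (cap 12, load 11): #2 — cost 11×5 = 55
  H2 (cap 11, load 11): #4 — cost 11×5 = 55
  H3 (cap 13, load 12): #1, #3 — cost 9×5 + 3×12 = 81
  Shipping 191, fixed 292 → total 483.
  Any other capacity-feasible assignment to {H1, H2, H3} ships for at least 191.
Compare {H2, H3, H4}: its best feasible assignment gives total 598.
Compare {H1, H3, H4}: its best feasible assignment gives total 606.
Every other set of open sites that can feasibly serve all demand totals ≥ 598 even under its best assignment. Minimum: 483.

483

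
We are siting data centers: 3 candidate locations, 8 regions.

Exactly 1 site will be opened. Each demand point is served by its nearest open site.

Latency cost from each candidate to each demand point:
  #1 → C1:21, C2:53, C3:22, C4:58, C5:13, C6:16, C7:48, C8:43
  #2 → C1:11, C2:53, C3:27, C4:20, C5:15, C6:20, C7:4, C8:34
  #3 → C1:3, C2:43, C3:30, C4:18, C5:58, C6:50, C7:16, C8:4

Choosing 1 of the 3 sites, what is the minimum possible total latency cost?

Open {#2}.
  C1→#2 11, C2→#2 53, C3→#2 27, C4→#2 20, C5→#2 15, C6→#2 20, C7→#2 4, C8→#2 34  ⇒ total 184.
Compare {#3}: total 222.
Compare {#1}: total 274.

184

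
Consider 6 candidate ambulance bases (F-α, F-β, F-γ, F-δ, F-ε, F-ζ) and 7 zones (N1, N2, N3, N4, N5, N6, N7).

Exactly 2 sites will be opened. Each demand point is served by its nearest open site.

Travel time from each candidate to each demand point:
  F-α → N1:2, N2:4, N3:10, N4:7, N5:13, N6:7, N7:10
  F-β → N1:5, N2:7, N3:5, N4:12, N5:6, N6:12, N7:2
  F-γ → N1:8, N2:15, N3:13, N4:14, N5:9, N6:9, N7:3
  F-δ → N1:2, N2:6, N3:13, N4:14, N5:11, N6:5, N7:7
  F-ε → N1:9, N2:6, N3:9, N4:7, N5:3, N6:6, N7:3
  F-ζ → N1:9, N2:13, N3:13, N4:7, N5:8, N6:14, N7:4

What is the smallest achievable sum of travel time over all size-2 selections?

33

Open {F-α, F-β}.
  N1→F-α 2, N2→F-α 4, N3→F-β 5, N4→F-α 7, N5→F-β 6, N6→F-α 7, N7→F-β 2  ⇒ total 33.
Compare {F-α, F-ε}: total 34.
Compare {F-β, F-ε}: total 34.
No size-2 selection does better; minimum is 33.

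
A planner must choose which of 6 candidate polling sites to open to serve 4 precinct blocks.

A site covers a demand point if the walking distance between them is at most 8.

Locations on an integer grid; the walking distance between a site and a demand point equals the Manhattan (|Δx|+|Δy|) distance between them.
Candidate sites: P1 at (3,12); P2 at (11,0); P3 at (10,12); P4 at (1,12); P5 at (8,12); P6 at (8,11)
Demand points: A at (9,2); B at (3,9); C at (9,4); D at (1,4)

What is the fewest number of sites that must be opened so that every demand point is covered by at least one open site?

2

Coverage sets (demand points within 8 of each site):
  P1: {B}
  P2: {A, C}
  P3: {}
  P4: {B, D}
  P5: {B}
  P6: {B, C}
No single site covers all 4 demand points.
But {P2, P4} covers everything, so the minimum is 2.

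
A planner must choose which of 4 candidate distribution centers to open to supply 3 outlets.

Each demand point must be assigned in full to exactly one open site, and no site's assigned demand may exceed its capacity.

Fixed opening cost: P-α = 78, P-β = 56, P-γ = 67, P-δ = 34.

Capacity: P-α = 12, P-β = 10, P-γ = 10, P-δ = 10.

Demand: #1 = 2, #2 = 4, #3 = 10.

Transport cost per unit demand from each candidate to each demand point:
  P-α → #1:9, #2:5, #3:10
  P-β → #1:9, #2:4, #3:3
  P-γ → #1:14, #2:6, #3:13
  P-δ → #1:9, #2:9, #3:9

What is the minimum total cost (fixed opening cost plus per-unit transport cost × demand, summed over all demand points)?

174

Open {P-β, P-δ}; cheapest assignment that respects the capacities:
  P-β (cap 10, load 10): #3 — cost 10×3 = 30
  P-δ (cap 10, load 6): #1, #2 — cost 2×9 + 4×9 = 54
  Shipping 84, fixed 90 → total 174.
  Any other capacity-feasible assignment to {P-β, P-δ} ships for at least 84.
Compare {P-α, P-β}: its best feasible assignment gives total 202.
Compare {P-β, P-γ}: its best feasible assignment gives total 205.
Every other set of open sites that can feasibly serve all demand totals ≥ 202 even under its best assignment. Minimum: 174.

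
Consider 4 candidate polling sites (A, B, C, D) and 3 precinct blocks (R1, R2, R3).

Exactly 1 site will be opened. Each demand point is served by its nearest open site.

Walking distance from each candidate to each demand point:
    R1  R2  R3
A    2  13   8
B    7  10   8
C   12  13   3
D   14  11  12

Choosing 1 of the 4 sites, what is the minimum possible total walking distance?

Open {A}.
  R1→A 2, R2→A 13, R3→A 8  ⇒ total 23.
Compare {B}: total 25.
Compare {C}: total 28.
No size-1 selection does better; minimum is 23.

23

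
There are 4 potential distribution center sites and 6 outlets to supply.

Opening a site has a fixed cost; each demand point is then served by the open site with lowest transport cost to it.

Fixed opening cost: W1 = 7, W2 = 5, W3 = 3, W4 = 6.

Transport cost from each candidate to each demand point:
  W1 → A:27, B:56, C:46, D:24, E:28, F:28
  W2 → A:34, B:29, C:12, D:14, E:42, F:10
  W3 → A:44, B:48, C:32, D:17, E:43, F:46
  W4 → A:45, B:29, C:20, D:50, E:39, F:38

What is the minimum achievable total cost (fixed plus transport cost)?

132

Open {W1, W2}: assign each demand point to its cheapest open site.
  A→W1 27, B→W2 29, C→W2 12, D→W2 14, E→W1 28, F→W2 10
  transport cost 120, fixed 12 → total 132.
Compare {W1, W2, W3}: transport cost 120 + fixed 15 = 135.
Compare {W1, W2, W4}: transport cost 120 + fixed 18 = 138.
Compare {W1, W2, W3, W4}: transport cost 120 + fixed 21 = 141.
All other subsets cost ≥ 135. Minimum total cost: 132.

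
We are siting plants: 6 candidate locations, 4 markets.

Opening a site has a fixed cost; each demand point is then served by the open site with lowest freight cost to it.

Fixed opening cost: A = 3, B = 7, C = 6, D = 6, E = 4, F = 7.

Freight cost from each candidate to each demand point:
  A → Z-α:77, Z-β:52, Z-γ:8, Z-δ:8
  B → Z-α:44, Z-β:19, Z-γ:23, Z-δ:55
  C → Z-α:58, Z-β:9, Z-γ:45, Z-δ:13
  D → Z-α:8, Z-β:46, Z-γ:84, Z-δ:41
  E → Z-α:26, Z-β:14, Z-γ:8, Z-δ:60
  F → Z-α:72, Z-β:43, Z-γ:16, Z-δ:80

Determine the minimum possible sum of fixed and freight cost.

Open {A, C, D}: assign each demand point to its cheapest open site.
  Z-α→D 8, Z-β→C 9, Z-γ→A 8, Z-δ→A 8
  freight cost 33, fixed 15 → total 48.
Compare {A, D, E}: freight cost 38 + fixed 13 = 51.
Compare {A, C, D, E}: freight cost 33 + fixed 19 = 52.
Compare {C, D, E}: freight cost 38 + fixed 16 = 54.
All other subsets cost ≥ 51. Minimum total cost: 48.

48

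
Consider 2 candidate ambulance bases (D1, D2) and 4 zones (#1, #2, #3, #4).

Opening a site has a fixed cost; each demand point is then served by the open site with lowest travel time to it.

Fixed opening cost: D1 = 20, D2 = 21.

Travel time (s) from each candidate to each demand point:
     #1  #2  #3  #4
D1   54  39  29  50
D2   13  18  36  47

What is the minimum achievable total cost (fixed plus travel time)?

Open {D2}: assign each demand point to its cheapest open site.
  #1→D2 13, #2→D2 18, #3→D2 36, #4→D2 47
  travel time 114, fixed 21 → total 135.
Compare {D1, D2}: travel time 107 + fixed 41 = 148.
Compare {D1}: travel time 172 + fixed 20 = 192.

135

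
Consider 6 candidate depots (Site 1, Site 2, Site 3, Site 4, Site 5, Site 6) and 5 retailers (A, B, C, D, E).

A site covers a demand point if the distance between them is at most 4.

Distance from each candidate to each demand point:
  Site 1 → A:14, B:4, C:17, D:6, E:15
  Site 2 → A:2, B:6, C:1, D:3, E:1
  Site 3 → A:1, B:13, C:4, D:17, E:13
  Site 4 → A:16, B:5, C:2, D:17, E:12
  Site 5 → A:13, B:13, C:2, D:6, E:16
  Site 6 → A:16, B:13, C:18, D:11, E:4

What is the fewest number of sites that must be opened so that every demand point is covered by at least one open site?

2

Coverage sets (demand points within 4 of each site):
  Site 1: {B}
  Site 2: {A, C, D, E}
  Site 3: {A, C}
  Site 4: {C}
  Site 5: {C}
  Site 6: {E}
No single site covers all 5 demand points.
But {Site 1, Site 2} covers everything, so the minimum is 2.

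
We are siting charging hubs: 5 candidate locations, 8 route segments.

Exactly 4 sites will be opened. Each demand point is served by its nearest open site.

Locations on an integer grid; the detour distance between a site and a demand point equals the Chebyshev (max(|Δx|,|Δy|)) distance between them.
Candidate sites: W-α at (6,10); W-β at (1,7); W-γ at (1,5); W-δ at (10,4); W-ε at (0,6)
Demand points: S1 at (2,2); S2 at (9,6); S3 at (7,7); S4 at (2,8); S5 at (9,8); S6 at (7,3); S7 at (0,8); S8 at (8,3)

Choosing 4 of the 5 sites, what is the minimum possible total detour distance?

Open {W-α, W-β, W-γ, W-δ}.
  S1→W-γ 3, S2→W-δ 2, S3→W-α 3, S4→W-β 1, S5→W-α 3, S6→W-δ 3, S7→W-β 1, S8→W-δ 2  ⇒ total 18.
Compare {W-α, W-β, W-δ, W-ε}: total 19.
Compare {W-β, W-γ, W-δ, W-ε}: total 19.
No size-4 selection does better; minimum is 18.

18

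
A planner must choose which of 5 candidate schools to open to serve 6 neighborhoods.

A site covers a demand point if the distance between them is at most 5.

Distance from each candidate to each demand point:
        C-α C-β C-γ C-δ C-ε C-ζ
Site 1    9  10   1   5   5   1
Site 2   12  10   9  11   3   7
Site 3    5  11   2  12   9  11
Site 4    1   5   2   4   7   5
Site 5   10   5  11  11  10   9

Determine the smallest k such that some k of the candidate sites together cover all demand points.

Coverage sets (demand points within 5 of each site):
  Site 1: {C-γ, C-δ, C-ε, C-ζ}
  Site 2: {C-ε}
  Site 3: {C-α, C-γ}
  Site 4: {C-α, C-β, C-γ, C-δ, C-ζ}
  Site 5: {C-β}
No single site covers all 6 demand points.
But {Site 1, Site 4} covers everything, so the minimum is 2.

2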